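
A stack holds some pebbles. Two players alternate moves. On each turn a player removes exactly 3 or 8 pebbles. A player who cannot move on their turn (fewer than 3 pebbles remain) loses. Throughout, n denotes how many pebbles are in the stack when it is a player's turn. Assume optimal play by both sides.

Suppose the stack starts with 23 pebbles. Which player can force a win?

The second player wins.

Work bottom-up. With no move the player to move loses. Otherwise the position is W if at least one move leads to an L position for the opponent, and L if every move leads to a W.
n=0: no move → L
n=1: no move → L
n=2: no move → L
n=3: reaches L-position 0 → W
n=4: reaches L-position 1 → W
n=5: reaches L-position 2 → W
n=6: only reaches 3(W), which is W → L
n=7: only reaches 4(W), which is W → L
n=8: reaches L-position 0 → W
n=9: reaches L-position 6 → W
n=10: reaches L-position 7 → W
n=11: only reaches 8(W), 3(W), all W → L
n=12: only reaches 9(W), 4(W), all W → L
n=13: only reaches 10(W), 5(W), all W → L
n=14: reaches L-position 11 → W
n=15: reaches L-position 12 → W
n=16: reaches L-position 13 → W
n=17: only reaches 14(W), 9(W), all W → L
n=18: only reaches 15(W), 10(W), all W → L
n=19: reaches L-position 11 → W
n=20: reaches L-position 17 → W
n=21: reaches L-position 18 → W
n=22: only reaches 19(W), 14(W), all W → L
n=23: only reaches 20(W), 15(W), all W → L
The starting position 23 is L: whatever the player to move does, the opponent receives a W position.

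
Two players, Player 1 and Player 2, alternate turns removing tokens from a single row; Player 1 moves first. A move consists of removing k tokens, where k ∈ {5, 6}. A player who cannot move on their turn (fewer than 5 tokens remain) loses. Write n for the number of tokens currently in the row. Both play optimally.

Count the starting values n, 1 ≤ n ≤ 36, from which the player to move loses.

18

Positions with no move are L. A position that does have a move is losing for the player to move precisely when every available move leads to a winning position for the opponent. Fill in the labels:
n=0: no move → L
n=1: no move → L
n=2: no move → L
n=3: no move → L
n=4: no move → L
n=5: reaches L-position 0 → W
n=6: reaches L-position 1 → W
n=7: reaches L-position 2 → W
n=8: reaches L-position 3 → W
n=9: reaches L-position 4 → W
n=10: reaches L-position 4 → W
n=11: only reaches 6(W), 5(W), all W → L
n=12: only reaches 7(W), 6(W), all W → L
n=13: only reaches 8(W), 7(W), all W → L
n=14: only reaches 9(W), 8(W), all W → L
n=15: only reaches 10(W), 9(W), all W → L
n=16: reaches L-position 11 → W
n=17: reaches L-position 12 → W
n=18: reaches L-position 13 → W
n=19: reaches L-position 14 → W
n=20: reaches L-position 15 → W
n=21: reaches L-position 15 → W
n=22: only reaches 17(W), 16(W), all W → L
n=23: only reaches 18(W), 17(W), all W → L
n=24: only reaches 19(W), 18(W), all W → L
n=25: only reaches 20(W), 19(W), all W → L
n=26: only reaches 21(W), 20(W), all W → L
n=27: reaches L-position 22 → W
n=28: reaches L-position 23 → W
n=29: reaches L-position 24 → W
n=30: reaches L-position 25 → W
n=31: reaches L-position 26 → W
n=32: reaches L-position 26 → W
n=33: only reaches 28(W), 27(W), all W → L
n=34: only reaches 29(W), 28(W), all W → L
n=35: only reaches 30(W), 29(W), all W → L
n=36: only reaches 31(W), 30(W), all W → L
L entries with 1 ≤ n ≤ 36 (n=0 is outside the asked range and is not counted): n = 1, 2, 3, 4, 11, 12, 13, 14, 15, 22, 23, 24, 25, 26, 33, 34, 35, 36; that makes 18.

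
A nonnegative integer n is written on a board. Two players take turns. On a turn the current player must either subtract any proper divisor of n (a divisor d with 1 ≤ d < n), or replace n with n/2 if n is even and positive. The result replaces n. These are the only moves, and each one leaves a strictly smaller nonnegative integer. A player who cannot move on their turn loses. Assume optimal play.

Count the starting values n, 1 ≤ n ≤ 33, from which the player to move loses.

17

Work bottom-up. With no move the player to move loses. Otherwise the position is W if at least one move leads to an L position for the opponent, and L if every move leads to a W.
n=0: no move → L
n=1: no move → L
n=2: reaches L-position 1 → W
n=3: only reaches 2(W), which is W → L
n=4: reaches L-position 3 → W
n=5: only reaches 4(W), which is W → L
n=6: reaches L-position 3 → W
n=7: only reaches 6(W), which is W → L
n=8: reaches L-position 7 → W
n=9: only reaches 6(W), 8(W), all W → L
n=10: reaches L-position 5 → W
n=11: only reaches 10(W), which is W → L
n=12: reaches L-position 9 → W
n=13: only reaches 12(W), which is W → L
n=14: reaches L-position 7 → W
n=15: only reaches 10(W), 12(W), 14(W), all W → L
n=16: reaches L-position 15 → W
n=17: only reaches 16(W), which is W → L
n=18: reaches L-position 9 → W
n=19: only reaches 18(W), which is W → L
n=20: reaches L-position 15 → W
n=21: only reaches 14(W), 18(W), 20(W), all W → L
n=22: reaches L-position 11 → W
n=23: only reaches 22(W), which is W → L
n=24: reaches L-position 21 → W
n=25: only reaches 20(W), 24(W), all W → L
n=26: reaches L-position 13 → W
n=27: only reaches 18(W), 24(W), 26(W), all W → L
n=28: reaches L-position 21 → W
n=29: only reaches 28(W), which is W → L
n=30: reaches L-position 15 → W
n=31: only reaches 30(W), which is W → L
n=32: reaches L-position 31 → W
n=33: only reaches 22(W), 30(W), 32(W), all W → L
L entries with 1 ≤ n ≤ 33 (n=0 is outside the asked range and is not counted): n = 1, 3, 5, 7, 9, 11, 13, 15, 17, 19, 21, 23, 25, 27, 29, 31, 33; that makes 17.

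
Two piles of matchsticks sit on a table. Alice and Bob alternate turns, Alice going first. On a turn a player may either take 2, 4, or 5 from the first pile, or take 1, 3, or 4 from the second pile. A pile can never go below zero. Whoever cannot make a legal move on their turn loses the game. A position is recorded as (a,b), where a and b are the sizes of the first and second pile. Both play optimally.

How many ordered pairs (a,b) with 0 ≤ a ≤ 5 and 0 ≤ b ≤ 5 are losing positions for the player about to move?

Work bottom-up. With no move the player to move loses. Otherwise the position is W if at least one move leads to an L position for the opponent, and L if every move leads to a W.
Every move lowers a or b (never raises either), so fill the grid row by row in increasing a, and left to right within a row: each cell's successors are then already labelled.
      b=0  b=1  b=2  b=3  b=4  b=5
a=0:    L    W    L    W    W    W
a=1:    L    W    L    W    W    W
a=2:    W    L    W    L    W    W
a=3:    W    L    W    L    W    W
a=4:    W    W    W    W    L    W
a=5:    W    W    W    W    L    W
Cells with no legal move (terminal, hence L): (0,0), (1,0).
The remaining L cells, each justified by listing all of its moves:
(0,2): only reaches (0,1)(W), which is W → L
(1,2): only reaches (1,1)(W), which is W → L
(2,1): only reaches (0,1)(W), (2,0)(W), all W → L
(2,3): only reaches (0,3)(W), (2,2)(W), (2,0)(W), all W → L
(3,1): only reaches (1,1)(W), (3,0)(W), all W → L
(3,3): only reaches (1,3)(W), (3,2)(W), (3,0)(W), all W → L
(4,4): only reaches (2,4)(W), (0,4)(W), (4,3)(W), (4,1)(W), (4,0)(W), all W → L
(5,4): only reaches (3,4)(W), (1,4)(W), (0,4)(W), (5,3)(W), (5,1)(W), (5,0)(W), all W → L
Every other cell has at least one move into one of the L cells above, so it is W.
L cells per row: a=0: 2, a=1: 2, a=2: 2, a=3: 2, a=4: 1, a=5: 1; total 10.

10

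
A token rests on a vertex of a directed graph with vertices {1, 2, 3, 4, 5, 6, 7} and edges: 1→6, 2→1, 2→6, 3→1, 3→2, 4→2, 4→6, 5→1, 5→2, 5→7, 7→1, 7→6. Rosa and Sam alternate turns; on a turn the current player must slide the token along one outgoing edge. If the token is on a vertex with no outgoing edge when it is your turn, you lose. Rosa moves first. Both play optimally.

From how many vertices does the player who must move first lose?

Label each position W (a win for the player to move) or L (a loss). A position with no legal move is L; any other position is W exactly when some move reaches an L, and L when every move reaches a W.
Every edge goes from a vertex to one that appears earlier in the order 6, 1, 2, 7, 4, 5, 3, so processing vertices in that order labels each vertex after all of its successors.
6: no outgoing edge → L
1: can move to 6, which is L ⇒ W
2: can move to 6, which is L ⇒ W
7: can move to 6, which is L ⇒ W
4: can move to 6, which is L ⇒ W
5: moves to 7(W), 2(W), 1(W); every one is W ⇒ L
3: moves to 2(W), 1(W); every one is W ⇒ L
The L vertices are 3, 5, 6; that is 3 in all.

3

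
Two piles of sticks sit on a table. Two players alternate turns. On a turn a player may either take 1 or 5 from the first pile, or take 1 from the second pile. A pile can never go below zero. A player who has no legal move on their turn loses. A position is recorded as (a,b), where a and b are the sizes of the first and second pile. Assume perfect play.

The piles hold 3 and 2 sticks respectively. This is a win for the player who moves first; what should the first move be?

Move to (2,2).

Work bottom-up. With no move the player to move loses. Otherwise the position is W if at least one move leads to an L position for the opponent, and L if every move leads to a W.
No move ever increases a pile, so every position that can arise here has a ≤ 3 and b ≤ 2; it is enough to label the cells with 0 ≤ a ≤ 3 and 0 ≤ b ≤ 2.
Every move lowers a or b (never raises either), so fill the grid row by row in increasing a, and left to right within a row: each cell's successors are then already labelled.
      b=0  b=1  b=2
a=0:    L    W    L
a=1:    W    L    W
a=2:    L    W    L
a=3:    W    L    W
Cells with no legal move (terminal, hence L): (0,0).
The remaining L cells, each justified by listing all of its moves:
(0,2): →(0,1)(W) only, which is W, so L
(1,1): →(0,1)(W), (1,0)(W) — all W, so L
(2,0): →(1,0)(W) only, which is W, so L
(2,2): →(1,2)(W), (2,1)(W) — all W, so L
(3,1): →(2,1)(W), (3,0)(W) — all W, so L
Every other cell has at least one move into one of the L cells above, so it is W.
From (3,2), the L positions reachable in one move are: (2,2), (3,1). Any move reaching one of these is winning.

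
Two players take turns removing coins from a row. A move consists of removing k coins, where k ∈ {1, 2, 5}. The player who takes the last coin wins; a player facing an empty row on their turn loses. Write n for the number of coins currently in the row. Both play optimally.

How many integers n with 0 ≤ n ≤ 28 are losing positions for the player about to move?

10

Positions with no move are L. A position that does have a move is losing for the player to move precisely when every available move leads to a winning position for the opponent. Fill in the labels:
n=0: no move → L
n=1: reaches L-position 0 → W
n=2: reaches L-position 0 → W
n=3: only reaches 2(W), 1(W), all W → L
n=4: reaches L-position 3 → W
n=5: reaches L-position 3 → W
n=6: only reaches 5(W), 4(W), 1(W), all W → L
n=7: reaches L-position 6 → W
n=8: reaches L-position 6 → W
n=9: only reaches 8(W), 7(W), 4(W), all W → L
n=10: reaches L-position 9 → W
n=11: reaches L-position 9 → W
n=12: only reaches 11(W), 10(W), 7(W), all W → L
n=13: reaches L-position 12 → W
n=14: reaches L-position 12 → W
n=15: only reaches 14(W), 13(W), 10(W), all W → L
n=16: reaches L-position 15 → W
n=17: reaches L-position 15 → W
n=18: only reaches 17(W), 16(W), 13(W), all W → L
n=19: reaches L-position 18 → W
n=20: reaches L-position 18 → W
n=21: only reaches 20(W), 19(W), 16(W), all W → L
n=22: reaches L-position 21 → W
n=23: reaches L-position 21 → W
n=24: only reaches 23(W), 22(W), 19(W), all W → L
n=25: reaches L-position 24 → W
n=26: reaches L-position 24 → W
n=27: only reaches 26(W), 25(W), 22(W), all W → L
n=28: reaches L-position 27 → W
L entries with 0 ≤ n ≤ 28: n = 0, 3, 6, 9, 12, 15, 18, 21, 24, 27; that makes 10.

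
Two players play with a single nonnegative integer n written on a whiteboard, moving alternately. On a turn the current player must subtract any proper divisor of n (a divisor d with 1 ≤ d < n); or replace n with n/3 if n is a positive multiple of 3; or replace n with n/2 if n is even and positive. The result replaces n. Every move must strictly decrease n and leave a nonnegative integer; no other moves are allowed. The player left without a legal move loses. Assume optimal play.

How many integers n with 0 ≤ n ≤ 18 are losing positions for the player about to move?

Build the W/L table. Terminal = L. A non-terminal position is W if it has a move to some L; otherwise it is L.
n=0: no move → L
n=1: no move → L
n=2: →1(L), so W
n=3: →1(L), so W
n=4: →2(W), 3(W) — all W, so L
n=5: →4(L), so W
n=6: →4(L), so W
n=7: →6(W) only, which is W, so L
n=8: →4(L), so W
n=9: →3(W), 6(W), 8(W) — all W, so L
n=10: →9(L), so W
n=11: →10(W) only, which is W, so L
n=12: →4(L), so W
n=13: →12(W) only, which is W, so L
n=14: →7(L), so W
n=15: →5(W), 10(W), 12(W), 14(W) — all W, so L
n=16: →15(L), so W
n=17: →16(W) only, which is W, so L
n=18: →9(L), so W
L entries with 0 ≤ n ≤ 18: n = 0, 1, 4, 7, 9, 11, 13, 15, 17; that makes 9.

9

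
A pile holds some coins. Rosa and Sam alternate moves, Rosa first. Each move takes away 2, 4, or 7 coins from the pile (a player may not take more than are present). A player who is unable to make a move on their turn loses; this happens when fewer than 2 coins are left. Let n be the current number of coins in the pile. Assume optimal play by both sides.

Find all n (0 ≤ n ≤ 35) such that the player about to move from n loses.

Work bottom-up. With no move the player to move loses. Otherwise the position is W if at least one move leads to an L position for the opponent, and L if every move leads to a W.
n=0: no move → L
n=1: no move → L
n=2: W (go to 0, an L position)
n=3: W (go to 1, an L position)
n=4: W (go to 0, an L position)
n=5: W (go to 1, an L position)
n=6: L (options 4(W), 2(W) are all W)
n=7: W (go to 0, an L position)
n=8: W (go to 6, an L position)
n=9: L (options 7(W), 5(W), 2(W) are all W)
n=10: W (go to 6, an L position)
n=11: W (go to 9, an L position)
n=12: L (options 10(W), 8(W), 5(W) are all W)
n=13: W (go to 9, an L position)
n=14: W (go to 12, an L position)
n=15: L (options 13(W), 11(W), 8(W) are all W)
n=16: W (go to 12, an L position)
n=17: W (go to 15, an L position)
n=18: L (options 16(W), 14(W), 11(W) are all W)
n=19: W (go to 15, an L position)
n=20: W (go to 18, an L position)
n=21: L (options 19(W), 17(W), 14(W) are all W)
n=22: W (go to 18, an L position)
n=23: W (go to 21, an L position)
n=24: L (options 22(W), 20(W), 17(W) are all W)
n=25: W (go to 21, an L position)
n=26: W (go to 24, an L position)
n=27: L (options 25(W), 23(W), 20(W) are all W)
n=28: W (go to 24, an L position)
n=29: W (go to 27, an L position)
n=30: L (options 28(W), 26(W), 23(W) are all W)
n=31: W (go to 27, an L position)
n=32: W (go to 30, an L position)
n=33: L (options 31(W), 29(W), 26(W) are all W)
n=34: W (go to 30, an L position)
n=35: W (go to 33, an L position)
Reading off the rows marked L gives the requested list; there are 12 such values of n.

0, 1, 6, 9, 12, 15, 18, 21, 24, 27, 30, 33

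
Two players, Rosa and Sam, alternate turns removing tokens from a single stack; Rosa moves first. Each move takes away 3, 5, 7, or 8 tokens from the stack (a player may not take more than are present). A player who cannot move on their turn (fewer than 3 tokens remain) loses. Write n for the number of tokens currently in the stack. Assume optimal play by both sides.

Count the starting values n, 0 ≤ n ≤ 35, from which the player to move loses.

12

Label each position W (a win for the player to move) or L (a loss). A position with no legal move is L; any other position is W exactly when some move reaches an L, and L when every move reaches a W.
n=0: no move → L
n=1: no move → L
n=2: no move → L
n=3: →0(L), so W
n=4: →1(L), so W
n=5: →2(L), so W
n=6: →1(L), so W
n=7: →2(L), so W
n=8: →1(L), so W
n=9: →2(L), so W
n=10: →2(L), so W
n=11: →8(W), 6(W), 4(W), 3(W) — all W, so L
n=12: →9(W), 7(W), 5(W), 4(W) — all W, so L
n=13: →10(W), 8(W), 6(W), 5(W) — all W, so L
n=14: →11(L), so W
n=15: →12(L), so W
n=16: →13(L), so W
n=17: →12(L), so W
n=18: →13(L), so W
n=19: →12(L), so W
n=20: →13(L), so W
n=21: →13(L), so W
n=22: →19(W), 17(W), 15(W), 14(W) — all W, so L
n=23: →20(W), 18(W), 16(W), 15(W) — all W, so L
n=24: →21(W), 19(W), 17(W), 16(W) — all W, so L
n=25: →22(L), so W
n=26: →23(L), so W
n=27: →24(L), so W
n=28: →23(L), so W
n=29: →24(L), so W
n=30: →23(L), so W
n=31: →24(L), so W
n=32: →24(L), so W
n=33: →30(W), 28(W), 26(W), 25(W) — all W, so L
n=34: →31(W), 29(W), 27(W), 26(W) — all W, so L
n=35: →32(W), 30(W), 28(W), 27(W) — all W, so L
L entries with 0 ≤ n ≤ 35: n = 0, 1, 2, 11, 12, 13, 22, 23, 24, 33, 34, 35; that makes 12.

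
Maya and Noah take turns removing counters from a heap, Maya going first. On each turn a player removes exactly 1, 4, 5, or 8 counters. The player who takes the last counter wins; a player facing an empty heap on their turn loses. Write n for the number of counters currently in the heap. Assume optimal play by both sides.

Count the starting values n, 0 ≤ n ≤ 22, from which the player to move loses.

6

Work bottom-up. With no move the player to move loses. Otherwise the position is W if at least one move leads to an L position for the opponent, and L if every move leads to a W.
n=0: no move → L
n=1: can move to 0, which is L ⇒ W
n=2: the only move is to 1(W), a W ⇒ L
n=3: can move to 2, which is L ⇒ W
n=4: can move to 0, which is L ⇒ W
n=5: can move to 0, which is L ⇒ W
n=6: can move to 2, which is L ⇒ W
n=7: can move to 2, which is L ⇒ W
n=8: can move to 0, which is L ⇒ W
n=9: moves to 8(W), 5(W), 4(W), 1(W); every one is W ⇒ L
n=10: can move to 9, which is L ⇒ W
n=11: moves to 10(W), 7(W), 6(W), 3(W); every one is W ⇒ L
n=12: can move to 11, which is L ⇒ W
n=13: can move to 9, which is L ⇒ W
n=14: can move to 9, which is L ⇒ W
n=15: can move to 11, which is L ⇒ W
n=16: can move to 11, which is L ⇒ W
n=17: can move to 9, which is L ⇒ W
n=18: moves to 17(W), 14(W), 13(W), 10(W); every one is W ⇒ L
n=19: can move to 18, which is L ⇒ W
n=20: moves to 19(W), 16(W), 15(W), 12(W); every one is W ⇒ L
n=21: can move to 20, which is L ⇒ W
n=22: can move to 18, which is L ⇒ W
L entries with 0 ≤ n ≤ 22: n = 0, 2, 9, 11, 18, 20; that makes 6.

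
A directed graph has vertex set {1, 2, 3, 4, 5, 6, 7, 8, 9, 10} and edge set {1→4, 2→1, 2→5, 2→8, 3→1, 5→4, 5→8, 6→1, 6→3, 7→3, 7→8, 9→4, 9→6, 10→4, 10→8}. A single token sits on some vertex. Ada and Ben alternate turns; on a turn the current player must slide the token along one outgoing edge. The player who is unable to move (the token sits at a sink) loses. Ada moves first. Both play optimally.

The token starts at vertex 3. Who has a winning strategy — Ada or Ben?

Work bottom-up. With no move the player to move loses. Otherwise the position is W if at least one move leads to an L position for the opponent, and L if every move leads to a W.
Every edge goes from a vertex to one that appears earlier in the order 4, 8, 1, 5, 2, 10, 3, 7, 6, 9, so processing vertices in that order labels each vertex after all of its successors.
4: no outgoing edge → L
8: no outgoing edge → L
1: W (go to 4, an L position)
5: W (go to 8, an L position)
2: W (go to 8, an L position)
10: W (go to 8, an L position)
3: L (sole option 1(W) is W)
7: W (go to 3, an L position)
6: W (go to 3, an L position)
9: W (go to 4, an L position)
The starting position 3 is L: whatever Ada does, the opponent receives a W position.

Ben wins.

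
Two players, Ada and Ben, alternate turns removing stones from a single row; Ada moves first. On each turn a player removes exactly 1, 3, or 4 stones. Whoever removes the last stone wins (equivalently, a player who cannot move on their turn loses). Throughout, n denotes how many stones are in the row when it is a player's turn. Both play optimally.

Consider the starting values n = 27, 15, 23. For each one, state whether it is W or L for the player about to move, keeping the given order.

Classify positions by backward induction: terminal positions (no move available) are L. From any other position, the mover wins iff some move reaches an L.
n=0: no move → L
n=1: W (go to 0, an L position)
n=2: L (sole option 1(W) is W)
n=3: W (go to 2, an L position)
n=4: W (go to 0, an L position)
n=5: W (go to 2, an L position)
n=6: W (go to 2, an L position)
n=7: L (options 6(W), 4(W), 3(W) are all W)
n=8: W (go to 7, an L position)
n=9: L (options 8(W), 6(W), 5(W) are all W)
n=10: W (go to 9, an L position)
n=11: W (go to 7, an L position)
n=12: W (go to 9, an L position)
n=13: W (go to 9, an L position)
n=14: L (options 13(W), 11(W), 10(W) are all W)
n=15: W (go to 14, an L position)
n=16: L (options 15(W), 13(W), 12(W) are all W)
n=17: W (go to 16, an L position)
n=18: W (go to 14, an L position)
n=19: W (go to 16, an L position)
n=20: W (go to 16, an L position)
n=21: L (options 20(W), 18(W), 17(W) are all W)
n=22: W (go to 21, an L position)
n=23: L (options 22(W), 20(W), 19(W) are all W)
n=24: W (go to 23, an L position)
n=25: W (go to 21, an L position)
n=26: W (go to 23, an L position)
n=27: W (go to 23, an L position)

27: W, 15: W, 23: L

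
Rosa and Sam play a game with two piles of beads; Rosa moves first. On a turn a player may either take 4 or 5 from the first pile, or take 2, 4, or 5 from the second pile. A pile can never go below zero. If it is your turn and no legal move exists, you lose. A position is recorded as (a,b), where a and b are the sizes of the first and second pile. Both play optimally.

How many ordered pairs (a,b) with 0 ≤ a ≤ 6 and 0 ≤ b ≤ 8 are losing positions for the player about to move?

Work bottom-up. With no move the player to move loses. Otherwise the position is W if at least one move leads to an L position for the opponent, and L if every move leads to a W.
Every move lowers a or b (never raises either), so fill the grid row by row in increasing a, and left to right within a row: each cell's successors are then already labelled.
      b=0  b=1  b=2  b=3  b=4  b=5  b=6  b=7  b=8
a=0:    L    L    W    W    W    W    W    L    L
a=1:    L    L    W    W    W    W    W    L    L
a=2:    L    L    W    W    W    W    W    L    L
a=3:    L    L    W    W    W    W    W    L    L
a=4:    W    W    L    L    W    W    W    W    W
a=5:    W    W    L    L    W    W    W    W    W
a=6:    W    W    L    L    W    W    W    W    W
Cells with no legal move (terminal, hence L): (0,0), (0,1), (1,0), (1,1), (2,0), (2,1), (3,0), (3,1).
The remaining L cells, each justified by listing all of its moves:
(0,7): L (options (0,5)(W), (0,3)(W), (0,2)(W) are all W)
(0,8): L (options (0,6)(W), (0,4)(W), (0,3)(W) are all W)
(1,7): L (options (1,5)(W), (1,3)(W), (1,2)(W) are all W)
(1,8): L (options (1,6)(W), (1,4)(W), (1,3)(W) are all W)
(2,7): L (options (2,5)(W), (2,3)(W), (2,2)(W) are all W)
(2,8): L (options (2,6)(W), (2,4)(W), (2,3)(W) are all W)
(3,7): L (options (3,5)(W), (3,3)(W), (3,2)(W) are all W)
(3,8): L (options (3,6)(W), (3,4)(W), (3,3)(W) are all W)
(4,2): L (options (0,2)(W), (4,0)(W) are all W)
(4,3): L (options (0,3)(W), (4,1)(W) are all W)
(5,2): L (options (1,2)(W), (0,2)(W), (5,0)(W) are all W)
(5,3): L (options (1,3)(W), (0,3)(W), (5,1)(W) are all W)
(6,2): L (options (2,2)(W), (1,2)(W), (6,0)(W) are all W)
(6,3): L (options (2,3)(W), (1,3)(W), (6,1)(W) are all W)
Every other cell has at least one move into one of the L cells above, so it is W.
L cells per row: a=0: 4, a=1: 4, a=2: 4, a=3: 4, a=4: 2, a=5: 2, a=6: 2; total 22.

22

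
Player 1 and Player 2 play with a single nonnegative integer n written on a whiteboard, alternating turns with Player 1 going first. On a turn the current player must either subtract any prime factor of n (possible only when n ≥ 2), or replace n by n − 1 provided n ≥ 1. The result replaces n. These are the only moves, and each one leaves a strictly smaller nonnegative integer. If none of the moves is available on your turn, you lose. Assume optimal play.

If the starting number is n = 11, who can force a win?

Classify positions by backward induction: terminal positions (no move available) are L. From any other position, the mover wins iff some move reaches an L.
n=0: no move → L
n=1: can move to 0, which is L ⇒ W
n=2: can move to 0, which is L ⇒ W
n=3: can move to 0, which is L ⇒ W
n=4: moves to 2(W), 3(W); every one is W ⇒ L
n=5: can move to 0, which is L ⇒ W
n=6: can move to 4, which is L ⇒ W
n=7: can move to 0, which is L ⇒ W
n=8: moves to 6(W), 7(W); every one is W ⇒ L
n=9: can move to 8, which is L ⇒ W
n=10: can move to 8, which is L ⇒ W
n=11: can move to 0, which is L ⇒ W
From 11 Player 1 can move to 0, reaching an L position.

Player 1 wins.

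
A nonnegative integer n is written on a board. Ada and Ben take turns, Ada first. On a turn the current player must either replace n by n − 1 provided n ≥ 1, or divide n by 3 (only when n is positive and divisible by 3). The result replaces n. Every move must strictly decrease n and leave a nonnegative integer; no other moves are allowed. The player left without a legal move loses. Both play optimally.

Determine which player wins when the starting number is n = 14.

Ada wins.

Work bottom-up. With no move the player to move loses. Otherwise the position is W if at least one move leads to an L position for the opponent, and L if every move leads to a W.
n=0: no move → L
n=1: reaches L-position 0 → W
n=2: only reaches 1(W), which is W → L
n=3: reaches L-position 2 → W
n=4: only reaches 3(W), which is W → L
n=5: reaches L-position 4 → W
n=6: reaches L-position 2 → W
n=7: only reaches 6(W), which is W → L
n=8: reaches L-position 7 → W
n=9: only reaches 3(W), 8(W), all W → L
n=10: reaches L-position 9 → W
n=11: only reaches 10(W), which is W → L
n=12: reaches L-position 4 → W
n=13: only reaches 12(W), which is W → L
n=14: reaches L-position 13 → W
From 14 Ada can move to 13, reaching an L position.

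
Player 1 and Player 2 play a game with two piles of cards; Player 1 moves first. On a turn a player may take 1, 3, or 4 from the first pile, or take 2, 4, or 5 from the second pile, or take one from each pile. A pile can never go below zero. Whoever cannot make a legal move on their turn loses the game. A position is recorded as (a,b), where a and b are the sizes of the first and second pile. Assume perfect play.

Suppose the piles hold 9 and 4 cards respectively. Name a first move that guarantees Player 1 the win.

Compute win/loss labels from the base case upward. A position with no move is L. Any other position is W if it can reach an L in one move, else L.
No move ever increases a pile, so every position that can arise here has a ≤ 9 and b ≤ 4; it is enough to label the cells with 0 ≤ a ≤ 9 and 0 ≤ b ≤ 4.
Every move lowers a or b (never raises either), so fill the grid row by row in increasing a, and left to right within a row: each cell's successors are then already labelled.
      b=0  b=1  b=2  b=3  b=4
a=0:    L    L    W    W    W
a=1:    W    W    W    L    L
a=2:    L    L    W    W    W
a=3:    W    W    W    L    L
a=4:    W    W    L    W    W
a=5:    W    W    W    W    W
a=6:    W    W    L    W    W
a=7:    L    L    W    W    W
a=8:    W    W    W    L    L
a=9:    L    L    W    W    W
Cells with no legal move (terminal, hence L): (0,0), (0,1).
The remaining L cells, each justified by listing all of its moves:
(1,3): only reaches (0,3)(W), (1,1)(W), (0,2)(W), all W → L
(1,4): only reaches (0,4)(W), (1,2)(W), (1,0)(W), (0,3)(W), all W → L
(2,0): only reaches (1,0)(W), which is W → L
(2,1): only reaches (1,1)(W), (1,0)(W), all W → L
(3,3): only reaches (2,3)(W), (0,3)(W), (3,1)(W), (2,2)(W), all W → L
(3,4): only reaches (2,4)(W), (0,4)(W), (3,2)(W), (3,0)(W), (2,3)(W), all W → L
(4,2): only reaches (3,2)(W), (1,2)(W), (0,2)(W), (4,0)(W), (3,1)(W), all W → L
(6,2): only reaches (5,2)(W), (3,2)(W), (2,2)(W), (6,0)(W), (5,1)(W), all W → L
(7,0): only reaches (6,0)(W), (4,0)(W), (3,0)(W), all W → L
(7,1): only reaches (6,1)(W), (4,1)(W), (3,1)(W), (6,0)(W), all W → L
(8,3): only reaches (7,3)(W), (5,3)(W), (4,3)(W), (8,1)(W), (7,2)(W), all W → L
(8,4): only reaches (7,4)(W), (5,4)(W), (4,4)(W), (8,2)(W), (8,0)(W), (7,3)(W), all W → L
(9,0): only reaches (8,0)(W), (6,0)(W), (5,0)(W), all W → L
(9,1): only reaches (8,1)(W), (6,1)(W), (5,1)(W), (8,0)(W), all W → L
Every other cell has at least one move into one of the L cells above, so it is W.
From (9,4), the L positions reachable in one move are: (8,4), (9,0), (8,3). Any move reaching one of these is winning.

Move to (8,4).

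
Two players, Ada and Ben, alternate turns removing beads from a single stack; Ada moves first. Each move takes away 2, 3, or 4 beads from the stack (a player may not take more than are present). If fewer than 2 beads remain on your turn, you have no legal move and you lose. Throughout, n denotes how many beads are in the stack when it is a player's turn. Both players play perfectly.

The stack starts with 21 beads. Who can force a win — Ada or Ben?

Ada wins.

Work bottom-up. With no move the player to move loses. Otherwise the position is W if at least one move leads to an L position for the opponent, and L if every move leads to a W.
n=0: no move → L
n=1: no move → L
n=2: →0(L), so W
n=3: →1(L), so W
n=4: →1(L), so W
n=5: →1(L), so W
n=6: →4(W), 3(W), 2(W) — all W, so L
n=7: →5(W), 4(W), 3(W) — all W, so L
n=8: →6(L), so W
n=9: →7(L), so W
n=10: →7(L), so W
n=11: →7(L), so W
n=12: →10(W), 9(W), 8(W) — all W, so L
n=13: →11(W), 10(W), 9(W) — all W, so L
n=14: →12(L), so W
n=15: →13(L), so W
n=16: →13(L), so W
n=17: →13(L), so W
n=18: →16(W), 15(W), 14(W) — all W, so L
n=19: →17(W), 16(W), 15(W) — all W, so L
n=20: →18(L), so W
n=21: →19(L), so W
From 21 Ada can remove 2, leaving 19, reaching an L position.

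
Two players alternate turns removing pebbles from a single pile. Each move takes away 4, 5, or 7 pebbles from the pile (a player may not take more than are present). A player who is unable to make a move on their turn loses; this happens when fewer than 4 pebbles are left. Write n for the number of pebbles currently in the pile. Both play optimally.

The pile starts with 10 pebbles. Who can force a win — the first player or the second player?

The first player wins.

Label each position W (a win for the player to move) or L (a loss). A position with no legal move is L; any other position is W exactly when some move reaches an L, and L when every move reaches a W.
n=0: no move → L
n=1: no move → L
n=2: no move → L
n=3: no move → L
n=4: →0(L), so W
n=5: →1(L), so W
n=6: →2(L), so W
n=7: →3(L), so W
n=8: →3(L), so W
n=9: →2(L), so W
n=10: →3(L), so W
From 10 the player to move can remove 7, leaving 3, reaching an L position.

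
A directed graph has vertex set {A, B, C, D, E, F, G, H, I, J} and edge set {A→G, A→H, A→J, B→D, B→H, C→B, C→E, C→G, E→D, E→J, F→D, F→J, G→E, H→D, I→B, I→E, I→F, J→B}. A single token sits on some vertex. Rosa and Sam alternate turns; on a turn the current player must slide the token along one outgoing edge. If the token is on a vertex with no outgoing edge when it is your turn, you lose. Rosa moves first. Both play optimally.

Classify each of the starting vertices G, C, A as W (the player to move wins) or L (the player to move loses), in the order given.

Build the W/L table. Terminal = L. A non-terminal position is W if it has a move to some L; otherwise it is L.
Every edge goes from a vertex to one that appears earlier in the order D, H, B, J, E, G, C, F, I, A, so processing vertices in that order labels each vertex after all of its successors.
D: no outgoing edge → L
H: W (go to D, an L position)
B: W (go to D, an L position)
J: L (sole option B(W) is W)
E: W (go to J, an L position)
G: L (sole option E(W) is W)
C: W (go to G, an L position)
F: W (go to J, an L position)
I: L (options F(W), E(W), B(W) are all W)
A: W (go to G, an L position)

G: L, C: W, A: W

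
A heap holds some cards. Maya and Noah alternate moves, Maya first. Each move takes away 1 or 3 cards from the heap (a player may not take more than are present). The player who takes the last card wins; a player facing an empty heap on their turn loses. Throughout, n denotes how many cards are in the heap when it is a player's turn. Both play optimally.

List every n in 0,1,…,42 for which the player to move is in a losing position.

Use the standard recursion: the mover loses at a terminal position; elsewhere, the mover wins exactly when some move hands the opponent an L position.
n=0: no move → L
n=1: reaches L-position 0 → W
n=2: only reaches 1(W), which is W → L
n=3: reaches L-position 2 → W
n=4: only reaches 3(W), 1(W), all W → L
n=5: reaches L-position 4 → W
n=6: only reaches 5(W), 3(W), all W → L
n=7: reaches L-position 6 → W
n=8: only reaches 7(W), 5(W), all W → L
n=9: reaches L-position 8 → W
n=10: only reaches 9(W), 7(W), all W → L
n=11: reaches L-position 10 → W
n=12: only reaches 11(W), 9(W), all W → L
n=13: reaches L-position 12 → W
n=14: only reaches 13(W), 11(W), all W → L
n=15: reaches L-position 14 → W
n=16: only reaches 15(W), 13(W), all W → L
n=17: reaches L-position 16 → W
n=18: only reaches 17(W), 15(W), all W → L
n=19: reaches L-position 18 → W
n=20: only reaches 19(W), 17(W), all W → L
n=21: reaches L-position 20 → W
n=22: only reaches 21(W), 19(W), all W → L
n=23: reaches L-position 22 → W
n=24: only reaches 23(W), 21(W), all W → L
n=25: reaches L-position 24 → W
n=26: only reaches 25(W), 23(W), all W → L
n=27: reaches L-position 26 → W
n=28: only reaches 27(W), 25(W), all W → L
n=29: reaches L-position 28 → W
n=30: only reaches 29(W), 27(W), all W → L
n=31: reaches L-position 30 → W
n=32: only reaches 31(W), 29(W), all W → L
n=33: reaches L-position 32 → W
n=34: only reaches 33(W), 31(W), all W → L
n=35: reaches L-position 34 → W
n=36: only reaches 35(W), 33(W), all W → L
n=37: reaches L-position 36 → W
n=38: only reaches 37(W), 35(W), all W → L
n=39: reaches L-position 38 → W
n=40: only reaches 39(W), 37(W), all W → L
n=41: reaches L-position 40 → W
n=42: only reaches 41(W), 39(W), all W → L
The losing starting values of n are exactly the entries labelled L in this table (22 of them).

0, 2, 4, 6, 8, 10, 12, 14, 16, 18, 20, 22, 24, 26, 28, 30, 32, 34, 36, 38, 40, 42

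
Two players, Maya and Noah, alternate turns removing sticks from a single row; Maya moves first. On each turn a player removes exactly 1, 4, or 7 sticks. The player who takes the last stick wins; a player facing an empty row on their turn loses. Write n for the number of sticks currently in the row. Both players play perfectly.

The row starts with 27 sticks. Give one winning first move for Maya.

Work bottom-up. With no move the player to move loses. Otherwise the position is W if at least one move leads to an L position for the opponent, and L if every move leads to a W.
n=0: no move → L
n=1: can move to 0, which is L ⇒ W
n=2: the only move is to 1(W), a W ⇒ L
n=3: can move to 2, which is L ⇒ W
n=4: can move to 0, which is L ⇒ W
n=5: moves to 4(W), 1(W); every one is W ⇒ L
n=6: can move to 5, which is L ⇒ W
n=7: can move to 0, which is L ⇒ W
n=8: moves to 7(W), 4(W), 1(W); every one is W ⇒ L
n=9: can move to 8, which is L ⇒ W
n=10: moves to 9(W), 6(W), 3(W); every one is W ⇒ L
n=11: can move to 10, which is L ⇒ W
n=12: can move to 8, which is L ⇒ W
n=13: moves to 12(W), 9(W), 6(W); every one is W ⇒ L
n=14: can move to 13, which is L ⇒ W
n=15: can move to 8, which is L ⇒ W
n=16: moves to 15(W), 12(W), 9(W); every one is W ⇒ L
n=17: can move to 16, which is L ⇒ W
n=18: moves to 17(W), 14(W), 11(W); every one is W ⇒ L
n=19: can move to 18, which is L ⇒ W
n=20: can move to 16, which is L ⇒ W
n=21: moves to 20(W), 17(W), 14(W); every one is W ⇒ L
n=22: can move to 21, which is L ⇒ W
n=23: can move to 16, which is L ⇒ W
n=24: moves to 23(W), 20(W), 17(W); every one is W ⇒ L
n=25: can move to 24, which is L ⇒ W
n=26: moves to 25(W), 22(W), 19(W); every one is W ⇒ L
n=27: can move to 26, which is L ⇒ W
From 27, the L positions reachable in one move are: 26.

Remove 1, leaving 26.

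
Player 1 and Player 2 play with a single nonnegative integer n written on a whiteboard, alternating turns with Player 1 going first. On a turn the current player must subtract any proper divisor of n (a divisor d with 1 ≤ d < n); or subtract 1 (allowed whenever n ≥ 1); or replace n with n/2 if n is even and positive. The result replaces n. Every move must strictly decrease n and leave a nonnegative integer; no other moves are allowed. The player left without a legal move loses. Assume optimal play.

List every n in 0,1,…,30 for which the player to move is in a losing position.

Compute win/loss labels from the base case upward. A position with no move is L. Any other position is W if it can reach an L in one move, else L.
n=0: no move → L
n=1: reaches L-position 0 → W
n=2: only reaches 1(W), which is W → L
n=3: reaches L-position 2 → W
n=4: reaches L-position 2 → W
n=5: only reaches 4(W), which is W → L
n=6: reaches L-position 5 → W
n=7: only reaches 6(W), which is W → L
n=8: reaches L-position 7 → W
n=9: only reaches 6(W), 8(W), all W → L
n=10: reaches L-position 5 → W
n=11: only reaches 10(W), which is W → L
n=12: reaches L-position 9 → W
n=13: only reaches 12(W), which is W → L
n=14: reaches L-position 7 → W
n=15: only reaches 10(W), 12(W), 14(W), all W → L
n=16: reaches L-position 15 → W
n=17: only reaches 16(W), which is W → L
n=18: reaches L-position 9 → W
n=19: only reaches 18(W), which is W → L
n=20: reaches L-position 15 → W
n=21: only reaches 14(W), 18(W), 20(W), all W → L
n=22: reaches L-position 11 → W
n=23: only reaches 22(W), which is W → L
n=24: reaches L-position 21 → W
n=25: only reaches 20(W), 24(W), all W → L
n=26: reaches L-position 13 → W
n=27: only reaches 18(W), 24(W), 26(W), all W → L
n=28: reaches L-position 21 → W
n=29: only reaches 28(W), which is W → L
n=30: reaches L-position 15 → W
Reading off the rows marked L gives the requested list; there are 15 such values of n.

0, 2, 5, 7, 9, 11, 13, 15, 17, 19, 21, 23, 25, 27, 29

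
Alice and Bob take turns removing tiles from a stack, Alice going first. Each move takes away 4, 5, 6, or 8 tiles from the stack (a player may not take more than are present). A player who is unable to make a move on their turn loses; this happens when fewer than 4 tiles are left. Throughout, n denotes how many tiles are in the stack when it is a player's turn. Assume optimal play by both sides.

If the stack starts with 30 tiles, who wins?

Work bottom-up. With no move the player to move loses. Otherwise the position is W if at least one move leads to an L position for the opponent, and L if every move leads to a W.
n=0: no move → L
n=1: no move → L
n=2: no move → L
n=3: no move → L
n=4: can move to 0, which is L ⇒ W
n=5: can move to 1, which is L ⇒ W
n=6: can move to 2, which is L ⇒ W
n=7: can move to 3, which is L ⇒ W
n=8: can move to 3, which is L ⇒ W
n=9: can move to 3, which is L ⇒ W
n=10: can move to 2, which is L ⇒ W
n=11: can move to 3, which is L ⇒ W
n=12: moves to 8(W), 7(W), 6(W), 4(W); every one is W ⇒ L
n=13: moves to 9(W), 8(W), 7(W), 5(W); every one is W ⇒ L
n=14: moves to 10(W), 9(W), 8(W), 6(W); every one is W ⇒ L
n=15: moves to 11(W), 10(W), 9(W), 7(W); every one is W ⇒ L
n=16: can move to 12, which is L ⇒ W
n=17: can move to 13, which is L ⇒ W
n=18: can move to 14, which is L ⇒ W
n=19: can move to 15, which is L ⇒ W
n=20: can move to 15, which is L ⇒ W
n=21: can move to 15, which is L ⇒ W
n=22: can move to 14, which is L ⇒ W
n=23: can move to 15, which is L ⇒ W
n=24: moves to 20(W), 19(W), 18(W), 16(W); every one is W ⇒ L
n=25: moves to 21(W), 20(W), 19(W), 17(W); every one is W ⇒ L
n=26: moves to 22(W), 21(W), 20(W), 18(W); every one is W ⇒ L
n=27: moves to 23(W), 22(W), 21(W), 19(W); every one is W ⇒ L
n=28: can move to 24, which is L ⇒ W
n=29: can move to 25, which is L ⇒ W
n=30: can move to 26, which is L ⇒ W
From 30 Alice can remove 4, leaving 26, reaching an L position.

Alice wins.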